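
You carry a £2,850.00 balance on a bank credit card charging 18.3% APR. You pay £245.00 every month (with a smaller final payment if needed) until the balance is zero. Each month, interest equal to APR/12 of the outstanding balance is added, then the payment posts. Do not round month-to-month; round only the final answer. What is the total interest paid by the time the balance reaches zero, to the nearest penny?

£311.35

Monthly rate r = 18.3%/12 = 1.525% = 0.01525.
Payoff takes n = ⌈−ln(1 − rB₀/P)/ln(1+r)⌉ = ⌈12.903⌉ = 13 payments; the last is £221.35.
Total paid = 12·£245.00 + £221.35 = £3,161.35.
Total interest = total paid − principal = £3,161.35 − £2,850.00 = £311.35.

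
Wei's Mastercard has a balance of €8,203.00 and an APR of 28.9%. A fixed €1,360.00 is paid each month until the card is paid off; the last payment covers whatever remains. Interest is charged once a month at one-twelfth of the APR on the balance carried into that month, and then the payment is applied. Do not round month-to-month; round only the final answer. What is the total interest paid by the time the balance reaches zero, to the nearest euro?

€771

Monthly rate r = 28.9%/12 = 2.40833% = 0.0240833.
Payoff takes n = ⌈−ln(1 − rB₀/P)/ln(1+r)⌉ = ⌈6.596⌉ = 7 payments; the last is €813.81.
Total paid = 6·€1,360.00 + €813.81 = €8,973.81.
Total interest = total paid − principal = €8,973.81 − €8,203.00 = €770.81.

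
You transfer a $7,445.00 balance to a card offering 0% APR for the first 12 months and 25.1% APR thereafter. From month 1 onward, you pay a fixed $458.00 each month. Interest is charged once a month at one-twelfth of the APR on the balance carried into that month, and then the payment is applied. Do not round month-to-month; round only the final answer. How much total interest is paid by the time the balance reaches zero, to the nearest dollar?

Promo months 1–12 at r₀ = 0%/12 = 0; months 13+ at r₁ = 25.1%/12 = 0.0209167.
After month 12 (no interest yet): B = $7,445.00 − 12·$458.00 = $1,949.00.
Then at r₁ with $458.00/mo: n₂ = −ln(1 − r₁·B/P)/ln(1+r₁) ≈ 4.50 → 5 more payments.
Total paid = 16·$458.00 + $231.72 = $7,559.72; interest = $7,559.72 − $7,445.00 = $114.72.

$115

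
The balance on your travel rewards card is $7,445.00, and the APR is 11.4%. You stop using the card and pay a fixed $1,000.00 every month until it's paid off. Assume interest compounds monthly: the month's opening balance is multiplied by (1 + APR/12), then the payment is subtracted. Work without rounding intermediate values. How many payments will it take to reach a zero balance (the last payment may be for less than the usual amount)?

8 payments

Monthly rate r = 11.4%/12 = 0.95% = 0.0095.
Recurrence: B ← B·(1+r) − $1,000.00.
Month 1: interest $70.73; balance after payment $6,515.73.
Month 2: interest $61.90; balance after payment $5,577.63.
Closed form: n = −ln(1 − rB₀/P)/ln(1+r) = −ln(0.92927)/ln(1.0095) ≈ 7.758, so the balance reaches zero during payment 8.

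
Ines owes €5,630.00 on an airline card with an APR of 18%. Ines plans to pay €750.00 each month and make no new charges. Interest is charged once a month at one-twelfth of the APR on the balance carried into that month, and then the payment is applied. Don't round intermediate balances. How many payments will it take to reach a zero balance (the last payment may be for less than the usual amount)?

9 payments

Monthly rate r = 18%/12 = 1.5% = 0.015.
Recurrence: B ← B·(1+r) − €750.00.
Month 1: interest €84.45; balance after payment €4,964.45.
Month 2: interest €74.47; balance after payment €4,288.92.
Closed form: n = −ln(1 − rB₀/P)/ln(1+r) = −ln(0.8874)/ln(1.015) ≈ 8.024, so the balance reaches zero during payment 9.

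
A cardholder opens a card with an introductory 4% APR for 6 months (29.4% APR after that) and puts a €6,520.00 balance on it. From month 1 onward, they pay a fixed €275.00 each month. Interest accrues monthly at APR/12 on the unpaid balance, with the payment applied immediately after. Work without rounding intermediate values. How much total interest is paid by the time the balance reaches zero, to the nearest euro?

Promo months 1–6 at r₀ = 4%/12 = 0.00333333; months 7+ at r₁ = 29.4%/12 = 0.0245.
After month 6: iterate B ← B·(1+r₀) − €275.00 for 6 months → €4,987.68.
Then at r₁ with €275.00/mo: n₂ = −ln(1 − r₁·B/P)/ln(1+r₁) ≈ 24.28 → 25 more payments.
Total paid = 30·€275.00 + €76.98 = €8,326.98; interest = €8,326.98 − €6,520.00 = €1,806.98.

€1,807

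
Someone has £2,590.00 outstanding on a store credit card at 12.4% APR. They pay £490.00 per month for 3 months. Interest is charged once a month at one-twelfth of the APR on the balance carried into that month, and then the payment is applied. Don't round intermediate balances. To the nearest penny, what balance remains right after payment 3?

£1,185.88

Monthly rate r = 12.4%/12 = 1.03333% = 0.0103333.
Each month: B ← B·(1+r) − £490.00.
Month 1: interest £26.76; balance after payment £2,126.76.
Month 2: interest £21.98; balance after payment £1,658.74.
Month 3: interest £17.14; balance after payment £1,185.88.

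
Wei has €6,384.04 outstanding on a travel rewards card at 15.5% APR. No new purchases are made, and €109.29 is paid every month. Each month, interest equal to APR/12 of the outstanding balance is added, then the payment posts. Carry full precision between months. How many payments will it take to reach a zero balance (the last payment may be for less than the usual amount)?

110 months

Monthly rate r = 15.5%/12 = 1.29167% = 0.0129167.
Recurrence: B ← B·(1+r) − €109.29.
Month 1: interest €82.46; balance after payment €6,357.21.
Month 2: interest €82.11; balance after payment €6,330.03.
Closed form: n = −ln(1 − rB₀/P)/ln(1+r) = −ln(0.24549)/ln(1.01292) ≈ 109.437, so the balance reaches zero during payment 110.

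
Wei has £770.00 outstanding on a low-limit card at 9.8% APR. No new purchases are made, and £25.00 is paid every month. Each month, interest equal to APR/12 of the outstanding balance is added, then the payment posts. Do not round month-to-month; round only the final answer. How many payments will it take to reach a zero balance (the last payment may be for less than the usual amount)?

36 months

Monthly rate r = 9.8%/12 = 0.816667% = 0.00816667.
Recurrence: B ← B·(1+r) − £25.00.
Month 1: interest £6.29; balance after payment £751.29.
Month 2: interest £6.14; balance after payment £732.42.
Closed form: n = −ln(1 − rB₀/P)/ln(1+r) = −ln(0.74847)/ln(1.00817) ≈ 35.622, so the balance reaches zero during payment 36.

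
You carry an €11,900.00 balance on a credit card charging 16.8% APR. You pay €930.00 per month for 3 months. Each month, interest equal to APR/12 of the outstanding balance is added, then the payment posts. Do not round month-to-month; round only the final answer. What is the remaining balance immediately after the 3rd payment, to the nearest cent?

Monthly rate r = 16.8%/12 = 1.4% = 0.014.
Each month: B ← B·(1+r) − €930.00.
Month 1: interest €166.60; balance after payment €11,136.60.
Month 2: interest €155.91; balance after payment €10,362.51.
Month 3: interest €145.08; balance after payment €9,577.59.

€9,577.59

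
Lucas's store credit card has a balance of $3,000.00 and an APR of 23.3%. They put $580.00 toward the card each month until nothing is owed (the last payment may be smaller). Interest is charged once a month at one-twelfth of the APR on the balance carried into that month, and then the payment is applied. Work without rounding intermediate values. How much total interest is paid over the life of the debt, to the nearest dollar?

Monthly rate r = 23.3%/12 = 1.94167% = 0.0194167.
Payoff takes n = ⌈−ln(1 − rB₀/P)/ln(1+r)⌉ = ⌈5.504⌉ = 6 payments; the last is $293.55.
Total paid = 5·$580.00 + $293.55 = $3,193.55.
Total interest = total paid − principal = $3,193.55 − $3,000.00 = $193.55.

$194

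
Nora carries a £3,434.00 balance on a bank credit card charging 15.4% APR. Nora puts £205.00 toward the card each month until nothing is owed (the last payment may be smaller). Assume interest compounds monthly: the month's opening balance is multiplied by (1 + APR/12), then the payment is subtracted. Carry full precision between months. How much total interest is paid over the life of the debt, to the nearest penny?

£457.11

Monthly rate r = 15.4%/12 = 1.28333% = 0.0128333.
Payoff takes n = ⌈−ln(1 − rB₀/P)/ln(1+r)⌉ = ⌈18.981⌉ = 19 payments; the last is £201.11.
Total paid = 18·£205.00 + £201.11 = £3,891.11.
Total interest = total paid − principal = £3,891.11 − £3,434.00 = £457.11.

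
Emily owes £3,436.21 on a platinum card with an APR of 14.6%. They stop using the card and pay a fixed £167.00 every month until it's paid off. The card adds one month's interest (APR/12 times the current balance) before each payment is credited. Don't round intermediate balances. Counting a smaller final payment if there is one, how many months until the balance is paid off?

Monthly rate r = 14.6%/12 = 1.21667% = 0.0121667.
Recurrence: B ← B·(1+r) − £167.00.
Month 1: interest £41.81; balance after payment £3,311.02.
Month 2: interest £40.28; balance after payment £3,184.30.
Closed form: n = −ln(1 − rB₀/P)/ln(1+r) = −ln(0.74966)/ln(1.01217) ≈ 23.826, so the balance reaches zero during payment 24.

24 payments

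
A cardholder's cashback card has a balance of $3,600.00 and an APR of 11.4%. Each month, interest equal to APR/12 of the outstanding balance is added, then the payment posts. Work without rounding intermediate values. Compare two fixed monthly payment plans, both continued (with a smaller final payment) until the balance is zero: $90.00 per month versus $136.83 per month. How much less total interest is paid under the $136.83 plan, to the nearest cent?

Monthly rate r = 11.4%/12 = 0.95% = 0.0095.
At $90.00/mo: n = ⌈−ln(1 − rB₀/P)/ln(1+r)⌉ = 51 payments (last $50.34); total interest = total paid − $3,600.00 = $950.34.
At $136.83/mo: 31 payments (last $57.38); total interest $562.28.
Interest saved = $950.34 − $562.28 = $388.06.

$388.06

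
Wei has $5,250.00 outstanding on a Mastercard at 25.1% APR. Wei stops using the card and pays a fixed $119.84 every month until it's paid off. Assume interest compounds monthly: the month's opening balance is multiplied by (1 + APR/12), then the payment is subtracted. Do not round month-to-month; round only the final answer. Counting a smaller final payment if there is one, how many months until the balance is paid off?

120 months

Monthly rate r = 25.1%/12 = 2.09167% = 0.0209167.
Recurrence: B ← B·(1+r) − $119.84.
Month 1: interest $109.81; balance after payment $5,239.97.
Month 2: interest $109.60; balance after payment $5,229.74.
Closed form: n = −ln(1 − rB₀/P)/ln(1+r) = −ln(0.083674)/ln(1.02092) ≈ 119.841, so the balance reaches zero during payment 120.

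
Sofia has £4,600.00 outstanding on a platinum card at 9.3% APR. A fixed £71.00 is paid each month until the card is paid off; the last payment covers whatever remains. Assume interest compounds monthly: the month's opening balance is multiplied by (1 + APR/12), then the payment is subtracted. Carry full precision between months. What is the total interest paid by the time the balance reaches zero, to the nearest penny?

£1,813.70

Monthly rate r = 9.3%/12 = 0.775% = 0.00775.
Payoff takes n = ⌈−ln(1 − rB₀/P)/ln(1+r)⌉ = ⌈90.333⌉ = 91 payments; the last is £23.70.
Total paid = 90·£71.00 + £23.70 = £6,413.70.
Total interest = total paid − principal = £6,413.70 − £4,600.00 = £1,813.70.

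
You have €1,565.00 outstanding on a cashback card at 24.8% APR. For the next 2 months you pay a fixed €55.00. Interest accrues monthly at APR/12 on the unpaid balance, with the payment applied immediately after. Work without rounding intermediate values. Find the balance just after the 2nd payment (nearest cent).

€1,519.22

Monthly rate r = 24.8%/12 = 2.06667% = 0.0206667.
Each month: B ← B·(1+r) − €55.00.
Month 1: interest €32.34; balance after payment €1,542.34.
Month 2: interest €31.88; balance after payment €1,519.22.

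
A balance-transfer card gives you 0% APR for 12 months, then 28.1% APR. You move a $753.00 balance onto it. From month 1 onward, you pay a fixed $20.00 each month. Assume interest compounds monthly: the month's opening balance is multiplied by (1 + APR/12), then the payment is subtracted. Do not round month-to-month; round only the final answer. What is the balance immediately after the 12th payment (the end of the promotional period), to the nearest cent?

$513.00

Promo months 1–12 at r₀ = 0%/12 = 0; months 13+ at r₁ = 28.1%/12 = 0.0234167.
After month 12 (no interest yet): B = $753.00 − 12·$20.00 = $513.00.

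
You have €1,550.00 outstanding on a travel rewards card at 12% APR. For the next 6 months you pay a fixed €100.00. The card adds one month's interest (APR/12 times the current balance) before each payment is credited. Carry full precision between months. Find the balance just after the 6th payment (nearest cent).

€1,030.15

Monthly rate r = 12%/12 = 1% = 0.01.
Each month: B ← B·(1+r) − €100.00.
Month 1: interest €15.50; balance after payment €1,465.50.
Month 2: interest €14.66; balance after payment €1,380.15.
Month 3: interest €13.80; balance after payment €1,293.96.
Month 4: interest €12.94; balance after payment €1,206.90.
Month 5: interest €12.07; balance after payment €1,118.97.
Month 6: interest €11.19; balance after payment €1,030.15.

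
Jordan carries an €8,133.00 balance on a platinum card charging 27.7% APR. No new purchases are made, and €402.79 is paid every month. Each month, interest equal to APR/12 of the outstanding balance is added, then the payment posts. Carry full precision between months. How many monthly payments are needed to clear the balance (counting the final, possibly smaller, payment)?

28 months

Monthly rate r = 27.7%/12 = 2.30833% = 0.0230833.
Recurrence: B ← B·(1+r) − €402.79.
Month 1: interest €187.74; balance after payment €7,917.95.
Month 2: interest €182.77; balance after payment €7,697.93.
Closed form: n = −ln(1 − rB₀/P)/ln(1+r) = −ln(0.53391)/ln(1.02308) ≈ 27.498, so the balance reaches zero during payment 28.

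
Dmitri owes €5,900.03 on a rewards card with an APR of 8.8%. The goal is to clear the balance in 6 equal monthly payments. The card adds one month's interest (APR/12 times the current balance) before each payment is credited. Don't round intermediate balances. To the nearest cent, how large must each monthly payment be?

€1,008.73

Monthly rate r = 8.8%/12 = 0.733333% = 0.00733333.
Level-payment amortization: P = B₀·r / (1 − (1+r)^(−n)) = 5900.03·0.00733333 / (1 − 1.00733^(−6)).
Denominator 1 − (1+r)^(−6) = 0.0428923923.
P = 43.2669 / 0.0428923923 ≈ 1008.73.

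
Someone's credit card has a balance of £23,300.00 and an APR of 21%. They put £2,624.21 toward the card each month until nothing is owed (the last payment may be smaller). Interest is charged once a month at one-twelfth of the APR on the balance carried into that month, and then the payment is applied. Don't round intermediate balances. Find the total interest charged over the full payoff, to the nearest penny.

£2,248.04

Monthly rate r = 21%/12 = 1.75% = 0.0175.
Payoff takes n = ⌈−ln(1 − rB₀/P)/ln(1+r)⌉ = ⌈9.734⌉ = 10 payments; the last is £1,930.15.
Total paid = 9·£2,624.21 + £1,930.15 = £25,548.04.
Total interest = total paid − principal = £25,548.04 − £23,300.00 = £2,248.04.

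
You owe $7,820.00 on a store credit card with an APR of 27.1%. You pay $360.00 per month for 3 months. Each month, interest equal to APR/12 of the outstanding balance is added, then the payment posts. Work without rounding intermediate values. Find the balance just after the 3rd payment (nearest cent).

$7,257.29

Monthly rate r = 27.1%/12 = 2.25833% = 0.0225833.
Each month: B ← B·(1+r) − $360.00.
Month 1: interest $176.60; balance after payment $7,636.60.
Month 2: interest $172.46; balance after payment $7,449.06.
Month 3: interest $168.22; balance after payment $7,257.29.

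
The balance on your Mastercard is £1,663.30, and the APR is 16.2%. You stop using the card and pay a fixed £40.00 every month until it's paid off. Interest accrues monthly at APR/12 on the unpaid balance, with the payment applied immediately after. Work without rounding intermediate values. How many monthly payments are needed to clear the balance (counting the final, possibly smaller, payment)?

62 payments

Monthly rate r = 16.2%/12 = 1.35% = 0.0135.
Recurrence: B ← B·(1+r) − £40.00.
Month 1: interest £22.45; balance after payment £1,645.75.
Month 2: interest £22.22; balance after payment £1,627.97.
Closed form: n = −ln(1 − rB₀/P)/ln(1+r) = −ln(0.43864)/ln(1.0135) ≈ 61.454, so the balance reaches zero during payment 62.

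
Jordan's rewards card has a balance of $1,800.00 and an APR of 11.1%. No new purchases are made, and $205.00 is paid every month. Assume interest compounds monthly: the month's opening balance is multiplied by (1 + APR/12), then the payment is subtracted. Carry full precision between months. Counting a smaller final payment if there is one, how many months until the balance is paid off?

10 months

Monthly rate r = 11.1%/12 = 0.925% = 0.00925.
Recurrence: B ← B·(1+r) − $205.00.
Month 1: interest $16.65; balance after payment $1,611.65.
Month 2: interest $14.91; balance after payment $1,421.56.
Closed form: n = −ln(1 − rB₀/P)/ln(1+r) = −ln(0.91878)/ln(1.00925) ≈ 9.200, so the balance reaches zero during payment 10.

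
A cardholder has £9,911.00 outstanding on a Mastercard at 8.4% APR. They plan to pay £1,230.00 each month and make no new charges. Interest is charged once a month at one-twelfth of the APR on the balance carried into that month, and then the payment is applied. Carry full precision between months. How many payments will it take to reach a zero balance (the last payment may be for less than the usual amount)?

Monthly rate r = 8.4%/12 = 0.7% = 0.007.
Recurrence: B ← B·(1+r) − £1,230.00.
Month 1: interest £69.38; balance after payment £8,750.38.
Month 2: interest £61.25; balance after payment £7,581.63.
Closed form: n = −ln(1 − rB₀/P)/ln(1+r) = −ln(0.9436)/ln(1.007) ≈ 8.323, so the balance reaches zero during payment 9.

9 payments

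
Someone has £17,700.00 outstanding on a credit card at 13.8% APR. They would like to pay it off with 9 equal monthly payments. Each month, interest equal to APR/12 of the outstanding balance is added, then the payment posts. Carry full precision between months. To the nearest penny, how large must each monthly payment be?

Monthly rate r = 13.8%/12 = 1.15% = 0.0115.
Level-payment amortization: P = B₀·r / (1 − (1+r)^(−n)) = 17700.00·0.0115 / (1 − 1.0115^(−9)).
Denominator 1 − (1+r)^(−9) = 0.0977912889.
P = 203.55 / 0.0977912889 ≈ 2081.47.

£2,081.47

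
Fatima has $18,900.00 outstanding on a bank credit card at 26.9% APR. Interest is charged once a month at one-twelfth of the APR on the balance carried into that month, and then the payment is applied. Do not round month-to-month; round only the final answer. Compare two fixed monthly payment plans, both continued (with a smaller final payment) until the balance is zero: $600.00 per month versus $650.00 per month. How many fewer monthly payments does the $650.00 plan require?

Monthly rate r = 26.9%/12 = 2.24167% = 0.0224167.
At $600.00/mo: n = ⌈−ln(1 − rB₀/P)/ln(1+r)⌉ = 56 payments (last $144.65); total interest = total paid − $18,900.00 = $14,244.65.
At $650.00/mo: 48 payments (last $384.44); total interest $12,034.44.
Payments saved = 56 − 48 = 8.

8 fewer payments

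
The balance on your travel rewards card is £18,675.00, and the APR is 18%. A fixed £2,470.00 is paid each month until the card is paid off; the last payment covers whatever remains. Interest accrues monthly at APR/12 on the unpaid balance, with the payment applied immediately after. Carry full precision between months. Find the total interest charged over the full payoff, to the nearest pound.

£1,296

Monthly rate r = 18%/12 = 1.5% = 0.015.
Payoff takes n = ⌈−ln(1 − rB₀/P)/ln(1+r)⌉ = ⌈8.085⌉ = 9 payments; the last is £211.26.
Total paid = 8·£2,470.00 + £211.26 = £19,971.26.
Total interest = total paid − principal = £19,971.26 − £18,675.00 = £1,296.26.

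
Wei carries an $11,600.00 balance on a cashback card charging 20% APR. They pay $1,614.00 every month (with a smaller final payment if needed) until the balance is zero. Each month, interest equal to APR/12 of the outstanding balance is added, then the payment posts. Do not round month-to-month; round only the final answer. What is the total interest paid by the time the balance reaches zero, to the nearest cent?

Monthly rate r = 20%/12 = 1.66667% = 0.0166667.
Payoff takes n = ⌈−ln(1 − rB₀/P)/ln(1+r)⌉ = ⌈7.719⌉ = 8 payments; the last is $1,163.12.
Total paid = 7·$1,614.00 + $1,163.12 = $12,461.12.
Total interest = total paid − principal = $12,461.12 − $11,600.00 = $861.12.

$861.12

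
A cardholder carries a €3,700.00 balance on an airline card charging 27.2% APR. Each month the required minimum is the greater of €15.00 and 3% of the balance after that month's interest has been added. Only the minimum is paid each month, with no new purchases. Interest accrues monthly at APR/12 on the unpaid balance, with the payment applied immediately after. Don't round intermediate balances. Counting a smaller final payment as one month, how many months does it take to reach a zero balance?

312 months

Monthly rate r = 27.2%/12 = 2.26667% = 0.0226667.
While 3% of the post-interest balance exceeds €15.00, each month B ← (B·(1+r))·(1 − 0.03), i.e. B shrinks by the factor (1+r)·0.97 = 0.99199.
This holds for months 1–252. Entering month 253 the balance is €487.16; 3% of the post-interest balance is now below €15.00, so the flat €15.00 minimum applies from here.
From month 253 a fixed €15.00 at rate r clears €487.16 in 60 more payments. Total: 252 + 60 = 312 months.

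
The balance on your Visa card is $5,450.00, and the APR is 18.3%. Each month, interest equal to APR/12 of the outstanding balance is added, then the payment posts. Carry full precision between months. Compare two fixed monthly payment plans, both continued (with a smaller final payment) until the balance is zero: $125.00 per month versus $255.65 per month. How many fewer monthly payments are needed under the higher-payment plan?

Monthly rate r = 18.3%/12 = 1.525% = 0.01525.
At $125.00/mo: n = ⌈−ln(1 − rB₀/P)/ln(1+r)⌉ = 73 payments (last $30.02); total interest = total paid − $5,450.00 = $3,580.02.
At $255.65/mo: 26 payments (last $250.41); total interest $1,191.66.
Payments saved = 73 − 26 = 47.

47 fewer payments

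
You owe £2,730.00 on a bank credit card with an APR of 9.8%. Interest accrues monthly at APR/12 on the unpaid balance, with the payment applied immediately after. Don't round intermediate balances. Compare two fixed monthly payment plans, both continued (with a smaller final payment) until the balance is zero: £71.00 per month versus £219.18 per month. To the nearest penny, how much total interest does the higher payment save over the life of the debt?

£399.21

Monthly rate r = 9.8%/12 = 0.816667% = 0.00816667.
At £71.00/mo: n = ⌈−ln(1 − rB₀/P)/ln(1+r)⌉ = 47 payments (last £24.13); total interest = total paid − £2,730.00 = £560.13.
At £219.18/mo: 14 payments (last £41.58); total interest £160.92.
Interest saved = £560.13 − £160.92 = £399.21.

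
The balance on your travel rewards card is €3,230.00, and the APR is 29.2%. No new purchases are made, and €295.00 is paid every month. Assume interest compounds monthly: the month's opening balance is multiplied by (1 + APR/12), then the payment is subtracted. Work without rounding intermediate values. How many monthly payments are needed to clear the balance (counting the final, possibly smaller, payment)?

Monthly rate r = 29.2%/12 = 2.43333% = 0.0243333.
Recurrence: B ← B·(1+r) − €295.00.
Month 1: interest €78.60; balance after payment €3,013.60.
Month 2: interest €73.33; balance after payment €2,791.93.
Closed form: n = −ln(1 − rB₀/P)/ln(1+r) = −ln(0.73357)/ln(1.02433) ≈ 12.887, so the balance reaches zero during payment 13.

13 months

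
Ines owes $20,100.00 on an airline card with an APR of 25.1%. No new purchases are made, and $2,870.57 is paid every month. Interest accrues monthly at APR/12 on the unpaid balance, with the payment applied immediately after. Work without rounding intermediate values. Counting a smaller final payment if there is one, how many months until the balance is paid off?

Monthly rate r = 25.1%/12 = 2.09167% = 0.0209167.
Recurrence: B ← B·(1+r) − $2,870.57.
Month 1: interest $420.43; balance after payment $17,649.85.
Month 2: interest $369.18; balance after payment $15,148.46.
Closed form: n = −ln(1 − rB₀/P)/ln(1+r) = −ln(0.85354)/ln(1.02092) ≈ 7.650, so the balance reaches zero during payment 8.

8 payments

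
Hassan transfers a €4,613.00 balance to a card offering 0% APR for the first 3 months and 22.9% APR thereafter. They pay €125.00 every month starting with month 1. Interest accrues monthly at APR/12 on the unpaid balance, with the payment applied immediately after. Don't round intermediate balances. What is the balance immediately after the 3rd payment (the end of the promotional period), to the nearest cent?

Promo months 1–3 at r₀ = 0%/12 = 0; months 4+ at r₁ = 22.9%/12 = 0.0190833.
After month 3 (no interest yet): B = €4,613.00 − 3·€125.00 = €4,238.00.

€4,238.00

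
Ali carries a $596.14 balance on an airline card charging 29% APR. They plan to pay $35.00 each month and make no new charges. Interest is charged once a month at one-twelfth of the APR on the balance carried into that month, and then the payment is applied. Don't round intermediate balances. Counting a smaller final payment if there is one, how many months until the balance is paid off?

23 payments

Monthly rate r = 29%/12 = 2.41667% = 0.0241667.
Recurrence: B ← B·(1+r) − $35.00.
Month 1: interest $14.41; balance after payment $575.55.
Month 2: interest $13.91; balance after payment $554.46.
Closed form: n = −ln(1 − rB₀/P)/ln(1+r) = −ln(0.58838)/ln(1.02417) ≈ 22.211, so the balance reaches zero during payment 23.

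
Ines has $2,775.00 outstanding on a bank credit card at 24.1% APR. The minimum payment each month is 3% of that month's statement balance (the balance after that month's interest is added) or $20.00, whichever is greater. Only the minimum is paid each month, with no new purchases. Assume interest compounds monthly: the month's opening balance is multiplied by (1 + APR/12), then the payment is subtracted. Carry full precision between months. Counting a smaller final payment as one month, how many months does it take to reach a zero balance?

Monthly rate r = 24.1%/12 = 2.00833% = 0.0200833.
While 3% of the post-interest balance exceeds $20.00, each month B ← (B·(1+r))·(1 − 0.03), i.e. B shrinks by the factor (1+r)·0.97 = 0.98948.
This holds for months 1–137. Entering month 138 the balance is $651.74; 3% of the post-interest balance is now below $20.00, so the flat $20.00 minimum applies from here.
From month 138 a fixed $20.00 at rate r clears $651.74 in 54 more payments. Total: 137 + 54 = 191 months.

191 months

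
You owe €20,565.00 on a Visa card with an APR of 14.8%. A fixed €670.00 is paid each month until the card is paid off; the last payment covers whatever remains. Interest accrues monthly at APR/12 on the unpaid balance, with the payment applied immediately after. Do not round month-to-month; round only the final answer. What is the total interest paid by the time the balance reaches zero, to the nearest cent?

Monthly rate r = 14.8%/12 = 1.23333% = 0.0123333.
Payoff takes n = ⌈−ln(1 − rB₀/P)/ln(1+r)⌉ = ⌈38.809⌉ = 39 payments; the last is €542.59.
Total paid = 38·€670.00 + €542.59 = €26,002.59.
Total interest = total paid − principal = €26,002.59 − €20,565.00 = €5,437.59.

€5,437.59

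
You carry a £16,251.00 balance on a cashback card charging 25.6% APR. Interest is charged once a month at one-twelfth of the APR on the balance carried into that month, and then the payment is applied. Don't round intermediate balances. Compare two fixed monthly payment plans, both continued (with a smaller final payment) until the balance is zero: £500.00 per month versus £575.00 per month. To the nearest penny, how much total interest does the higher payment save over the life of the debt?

Monthly rate r = 25.6%/12 = 2.13333% = 0.0213333.
At £500.00/mo: n = ⌈−ln(1 − rB₀/P)/ln(1+r)⌉ = 57 payments (last £0.74); total interest = total paid − £16,251.00 = £11,749.74.
At £575.00/mo: 44 payments (last £436.17); total interest £8,910.17.
Interest saved = £11,749.74 − £8,910.17 = £2,839.57.

£2,839.57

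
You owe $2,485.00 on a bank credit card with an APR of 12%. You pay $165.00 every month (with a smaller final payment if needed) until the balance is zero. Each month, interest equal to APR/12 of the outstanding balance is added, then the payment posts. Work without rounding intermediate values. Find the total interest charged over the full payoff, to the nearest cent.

$221.97

Monthly rate r = 12%/12 = 1% = 0.01.
Payoff takes n = ⌈−ln(1 − rB₀/P)/ln(1+r)⌉ = ⌈16.405⌉ = 17 payments; the last is $66.97.
Total paid = 16·$165.00 + $66.97 = $2,706.97.
Total interest = total paid − principal = $2,706.97 − $2,485.00 = $221.97.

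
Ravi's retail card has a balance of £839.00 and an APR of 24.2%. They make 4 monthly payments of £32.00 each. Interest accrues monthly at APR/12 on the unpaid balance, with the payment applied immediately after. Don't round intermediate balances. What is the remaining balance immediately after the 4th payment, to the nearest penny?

Monthly rate r = 24.2%/12 = 2.01667% = 0.0201667.
Each month: B ← B·(1+r) − £32.00.
Month 1: interest £16.92; balance after payment £823.92.
Month 2: interest £16.62; balance after payment £808.54.
Month 3: interest £16.31; balance after payment £792.84.
Month 4: interest £15.99; balance after payment £776.83.

£776.83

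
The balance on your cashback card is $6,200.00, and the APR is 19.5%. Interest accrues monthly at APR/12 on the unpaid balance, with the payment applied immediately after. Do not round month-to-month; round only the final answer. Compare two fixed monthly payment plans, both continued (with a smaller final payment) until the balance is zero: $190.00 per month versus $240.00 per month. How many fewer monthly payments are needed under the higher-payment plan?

13 fewer payments

Monthly rate r = 19.5%/12 = 1.625% = 0.01625.
At $190.00/mo: n = ⌈−ln(1 − rB₀/P)/ln(1+r)⌉ = 47 payments (last $166.26); total interest = total paid − $6,200.00 = $2,706.26.
At $240.00/mo: 34 payments (last $185.39); total interest $1,905.39.
Payments saved = 47 − 34 = 13.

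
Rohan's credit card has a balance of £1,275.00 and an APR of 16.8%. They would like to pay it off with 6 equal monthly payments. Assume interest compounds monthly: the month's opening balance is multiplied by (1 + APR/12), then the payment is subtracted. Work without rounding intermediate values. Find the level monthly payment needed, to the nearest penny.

£223.03

Monthly rate r = 16.8%/12 = 1.4% = 0.014.
Level-payment amortization: P = B₀·r / (1 − (1+r)^(−n)) = 1275.00·0.014 / (1 − 1.014^(−6)).
Denominator 1 − (1+r)^(−6) = 0.0800329557.
P = 17.85 / 0.0800329557 ≈ 223.03.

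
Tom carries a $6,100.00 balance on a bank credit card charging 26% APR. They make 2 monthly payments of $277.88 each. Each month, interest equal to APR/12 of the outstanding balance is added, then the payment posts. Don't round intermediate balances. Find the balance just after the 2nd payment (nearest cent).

Monthly rate r = 26%/12 = 2.16667% = 0.0216667.
Each month: B ← B·(1+r) − $277.88.
Month 1: interest $132.17; balance after payment $5,954.29.
Month 2: interest $129.01; balance after payment $5,805.42.

$5,805.42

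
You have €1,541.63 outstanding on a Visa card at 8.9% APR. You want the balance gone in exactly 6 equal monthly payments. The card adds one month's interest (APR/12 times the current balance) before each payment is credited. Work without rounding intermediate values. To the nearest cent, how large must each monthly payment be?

€263.65

Monthly rate r = 8.9%/12 = 0.741667% = 0.00741667.
Level-payment amortization: P = B₀·r / (1 − (1+r)^(−n)) = 1541.63·0.00741667 / (1 − 1.00742^(−6)).
Denominator 1 − (1+r)^(−6) = 0.0433673247.
P = 11.4338 / 0.0433673247 ≈ 263.65.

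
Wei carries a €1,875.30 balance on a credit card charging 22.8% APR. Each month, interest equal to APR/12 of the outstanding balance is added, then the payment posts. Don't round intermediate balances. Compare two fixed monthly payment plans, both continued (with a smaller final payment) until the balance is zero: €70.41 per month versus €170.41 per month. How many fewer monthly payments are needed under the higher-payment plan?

25 fewer payments

Monthly rate r = 22.8%/12 = 1.9% = 0.019.
At €70.41/mo: n = ⌈−ln(1 − rB₀/P)/ln(1+r)⌉ = 38 payments (last €33.49); total interest = total paid − €1,875.30 = €763.36.
At €170.41/mo: 13 payments (last €79.24); total interest €248.86.
Payments saved = 38 − 13 = 25.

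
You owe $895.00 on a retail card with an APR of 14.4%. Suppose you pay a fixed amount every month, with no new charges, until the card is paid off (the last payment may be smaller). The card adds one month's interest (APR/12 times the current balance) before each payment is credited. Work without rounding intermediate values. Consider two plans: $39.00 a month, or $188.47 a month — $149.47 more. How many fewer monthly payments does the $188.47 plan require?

Monthly rate r = 14.4%/12 = 1.2% = 0.012.
At $39.00/mo: n = ⌈−ln(1 − rB₀/P)/ln(1+r)⌉ = 28 payments (last $0.14); total interest = total paid − $895.00 = $158.14.
At $188.47/mo: 5 payments (last $173.23); total interest $32.11.
Payments saved = 28 − 5 = 23.

23 fewer payments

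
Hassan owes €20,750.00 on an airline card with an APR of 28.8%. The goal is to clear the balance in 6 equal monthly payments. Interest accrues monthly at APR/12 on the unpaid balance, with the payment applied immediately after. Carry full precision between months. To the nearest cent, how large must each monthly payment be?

€3,754.57

Monthly rate r = 28.8%/12 = 2.4% = 0.024.
Level-payment amortization: P = B₀·r / (1 − (1+r)^(−n)) = 20750.00·0.024 / (1 − 1.024^(−6)).
Denominator 1 − (1+r)^(−6) = 0.132638262.
P = 498 / 0.132638262 ≈ 3754.57.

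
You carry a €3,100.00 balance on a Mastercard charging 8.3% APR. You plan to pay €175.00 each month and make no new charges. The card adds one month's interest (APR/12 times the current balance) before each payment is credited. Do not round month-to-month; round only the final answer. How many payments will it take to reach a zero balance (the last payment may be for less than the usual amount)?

19 payments

Monthly rate r = 8.3%/12 = 0.691667% = 0.00691667.
Recurrence: B ← B·(1+r) − €175.00.
Month 1: interest €21.44; balance after payment €2,946.44.
Month 2: interest €20.38; balance after payment €2,791.82.
Closed form: n = −ln(1 − rB₀/P)/ln(1+r) = −ln(0.87748)/ln(1.00692) ≈ 18.962, so the balance reaches zero during payment 19.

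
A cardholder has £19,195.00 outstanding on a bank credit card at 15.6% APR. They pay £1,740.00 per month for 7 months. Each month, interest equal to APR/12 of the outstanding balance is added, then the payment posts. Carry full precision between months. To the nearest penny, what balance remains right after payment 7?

Monthly rate r = 15.6%/12 = 1.3% = 0.013.
Each month: B ← B·(1+r) − £1,740.00.
Month 1: interest £249.53; balance after payment £17,704.53.
Month 2: interest £230.16; balance after payment £16,194.69.
Month 3: interest £210.53; balance after payment £14,665.22.
Month 4: interest £190.65; balance after payment £13,115.87.
Month 5: interest £170.51; balance after payment £11,546.38.
Month 6: interest £150.10; balance after payment £9,956.48.
Month 7: interest £129.43; balance after payment £8,345.92.

£8,345.92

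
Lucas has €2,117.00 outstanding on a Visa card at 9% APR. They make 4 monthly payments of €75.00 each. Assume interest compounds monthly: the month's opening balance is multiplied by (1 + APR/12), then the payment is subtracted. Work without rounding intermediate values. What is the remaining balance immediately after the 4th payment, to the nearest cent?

Monthly rate r = 9%/12 = 0.75% = 0.0075.
Each month: B ← B·(1+r) − €75.00.
Month 1: interest €15.88; balance after payment €2,057.88.
Month 2: interest €15.43; balance after payment €1,998.31.
Month 3: interest €14.99; balance after payment €1,938.30.
Month 4: interest €14.54; balance after payment €1,877.84.

€1,877.84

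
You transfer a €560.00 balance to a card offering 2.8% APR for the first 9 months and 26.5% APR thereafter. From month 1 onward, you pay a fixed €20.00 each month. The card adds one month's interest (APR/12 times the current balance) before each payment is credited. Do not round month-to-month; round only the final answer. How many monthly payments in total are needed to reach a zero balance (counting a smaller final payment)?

Promo months 1–9 at r₀ = 2.8%/12 = 0.00233333; months 10+ at r₁ = 26.5%/12 = 0.0220833.
After month 9: iterate B ← B·(1+r₀) − €20.00 for 9 months → €390.18.
Then at r₁ with €20.00/mo: n₂ = −ln(1 − r₁·B/P)/ln(1+r₁) ≈ 25.80 → 26 more payments.

35 payments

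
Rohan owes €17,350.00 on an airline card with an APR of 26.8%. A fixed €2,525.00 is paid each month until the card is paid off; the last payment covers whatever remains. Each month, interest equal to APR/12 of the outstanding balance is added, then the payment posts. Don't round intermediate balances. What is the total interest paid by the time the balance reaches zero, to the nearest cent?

Monthly rate r = 26.8%/12 = 2.23333% = 0.0223333.
Payoff takes n = ⌈−ln(1 − rB₀/P)/ln(1+r)⌉ = ⌈7.543⌉ = 8 payments; the last is €1,376.81.
Total paid = 7·€2,525.00 + €1,376.81 = €19,051.81.
Total interest = total paid − principal = €19,051.81 − €17,350.00 = €1,701.81.

€1,701.81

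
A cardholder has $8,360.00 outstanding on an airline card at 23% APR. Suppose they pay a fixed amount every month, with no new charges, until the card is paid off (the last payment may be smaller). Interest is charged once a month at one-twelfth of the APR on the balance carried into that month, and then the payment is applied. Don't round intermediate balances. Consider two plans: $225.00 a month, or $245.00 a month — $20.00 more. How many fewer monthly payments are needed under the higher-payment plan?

Monthly rate r = 23%/12 = 1.91667% = 0.0191667.
At $225.00/mo: n = ⌈−ln(1 − rB₀/P)/ln(1+r)⌉ = 66 payments (last $134.02); total interest = total paid − $8,360.00 = $6,399.02.
At $245.00/mo: 56 payments (last $221.70); total interest $5,336.70.
Payments saved = 66 − 56 = 10.

10 fewer payments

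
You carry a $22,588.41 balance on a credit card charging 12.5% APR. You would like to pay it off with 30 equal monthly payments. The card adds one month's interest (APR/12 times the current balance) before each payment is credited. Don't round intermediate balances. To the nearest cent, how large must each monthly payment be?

$880.60

Monthly rate r = 12.5%/12 = 1.04167% = 0.0104167.
Level-payment amortization: P = B₀·r / (1 − (1+r)^(−n)) = 22588.41·0.0104167 / (1 − 1.01042^(−30)).
Denominator 1 − (1+r)^(−30) = 0.267200839.
P = 235.296 / 0.267200839 ≈ 880.60.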